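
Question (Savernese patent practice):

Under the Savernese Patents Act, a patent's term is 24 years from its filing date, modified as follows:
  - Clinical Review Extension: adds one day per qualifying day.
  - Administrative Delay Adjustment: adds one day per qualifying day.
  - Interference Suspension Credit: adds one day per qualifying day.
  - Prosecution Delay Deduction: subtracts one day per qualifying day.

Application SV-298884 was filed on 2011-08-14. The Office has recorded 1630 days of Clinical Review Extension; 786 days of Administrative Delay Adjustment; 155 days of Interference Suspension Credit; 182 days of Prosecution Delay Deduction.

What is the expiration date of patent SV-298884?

February 27, 2042

Base term: filing date + 24 years → 14 August 2035.
Clinical Review Extension: +1630 days → 30 January 2040.
Administrative Delay Adjustment: +786 days → 26 March 2042.
Interference Suspension Credit: +155 days → 28 August 2042.
Prosecution Delay Deduction: −182 days → 27 February 2042.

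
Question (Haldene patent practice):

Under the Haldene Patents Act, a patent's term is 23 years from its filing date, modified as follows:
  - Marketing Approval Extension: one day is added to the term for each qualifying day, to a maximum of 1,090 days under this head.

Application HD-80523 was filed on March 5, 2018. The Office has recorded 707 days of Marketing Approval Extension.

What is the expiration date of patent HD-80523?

February 10, 2043

Base term: filing date + 23 years → 5 March 2041.
Marketing Approval Extension: 707 days (within the 1090-day cap) → +707 days → 10 February 2043.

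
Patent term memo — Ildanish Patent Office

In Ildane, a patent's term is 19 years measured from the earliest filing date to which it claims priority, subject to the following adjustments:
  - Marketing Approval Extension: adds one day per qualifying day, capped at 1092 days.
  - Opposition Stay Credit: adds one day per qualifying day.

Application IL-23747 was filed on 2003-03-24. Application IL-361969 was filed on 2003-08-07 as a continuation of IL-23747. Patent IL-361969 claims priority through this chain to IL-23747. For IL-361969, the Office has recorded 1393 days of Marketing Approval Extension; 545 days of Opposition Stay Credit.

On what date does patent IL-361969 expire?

Earliest priority filing: 24 March 2003.
Base term: 24 March 2003 + 19 years → 24 March 2022.
Marketing Approval Extension: 1393 days claimed exceeds the 1092-day cap, so +1092 days → 20 March 2025.
Opposition Stay Credit: +545 days → 16 September 2026.

September 16, 2026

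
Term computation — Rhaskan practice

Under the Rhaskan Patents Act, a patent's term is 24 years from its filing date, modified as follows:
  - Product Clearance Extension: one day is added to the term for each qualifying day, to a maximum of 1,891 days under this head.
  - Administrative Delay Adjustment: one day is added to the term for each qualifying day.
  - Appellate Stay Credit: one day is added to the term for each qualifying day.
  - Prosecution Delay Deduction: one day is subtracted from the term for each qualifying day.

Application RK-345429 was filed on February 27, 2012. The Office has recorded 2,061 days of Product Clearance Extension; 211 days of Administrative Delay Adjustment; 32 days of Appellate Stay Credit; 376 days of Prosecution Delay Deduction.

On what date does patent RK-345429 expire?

Base term: filing date + 24 years → 27 February 2036.
Product Clearance Extension: 2061 days claimed exceeds the 1891-day cap, so +1891 days → 2 May 2041.
Administrative Delay Adjustment: +211 days → 29 November 2041.
Appellate Stay Credit: +32 days → 31 December 2041.
Prosecution Delay Deduction: −376 days → 20 December 2040.

December 20, 2040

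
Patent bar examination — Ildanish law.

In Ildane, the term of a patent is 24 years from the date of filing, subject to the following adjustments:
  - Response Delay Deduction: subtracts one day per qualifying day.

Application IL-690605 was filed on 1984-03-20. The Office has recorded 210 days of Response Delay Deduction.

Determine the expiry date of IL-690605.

2007-08-23

Base term: filing date + 24 years → 20 March 2008.
Response Delay Deduction: −210 days → 23 August 2007.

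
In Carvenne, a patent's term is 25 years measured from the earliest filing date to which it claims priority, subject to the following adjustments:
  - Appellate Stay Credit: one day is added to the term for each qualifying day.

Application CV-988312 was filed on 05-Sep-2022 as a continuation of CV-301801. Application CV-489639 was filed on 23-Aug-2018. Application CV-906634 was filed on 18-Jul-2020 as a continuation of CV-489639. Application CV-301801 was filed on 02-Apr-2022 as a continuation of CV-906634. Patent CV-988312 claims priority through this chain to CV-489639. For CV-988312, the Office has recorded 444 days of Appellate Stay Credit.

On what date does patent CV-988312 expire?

2044-11-09

Earliest priority filing: 23 August 2018.
Base term: 23 August 2018 + 25 years → 23 August 2043.
Appellate Stay Credit: +444 days → 9 November 2044.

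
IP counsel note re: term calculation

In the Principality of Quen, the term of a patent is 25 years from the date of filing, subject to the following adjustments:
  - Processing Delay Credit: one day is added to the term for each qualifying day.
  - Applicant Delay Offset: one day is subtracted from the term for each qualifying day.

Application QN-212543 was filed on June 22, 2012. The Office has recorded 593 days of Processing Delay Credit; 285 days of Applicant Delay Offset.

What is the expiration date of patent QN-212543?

April 26, 2038

Base term: filing date + 25 years → 22 June 2037.
Processing Delay Credit: +593 days → 5 February 2039.
Applicant Delay Offset: −285 days → 26 April 2038.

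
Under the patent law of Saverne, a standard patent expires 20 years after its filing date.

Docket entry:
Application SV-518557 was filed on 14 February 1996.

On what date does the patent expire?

February 14, 2016

Filing date + 20 years → 14 February 2016.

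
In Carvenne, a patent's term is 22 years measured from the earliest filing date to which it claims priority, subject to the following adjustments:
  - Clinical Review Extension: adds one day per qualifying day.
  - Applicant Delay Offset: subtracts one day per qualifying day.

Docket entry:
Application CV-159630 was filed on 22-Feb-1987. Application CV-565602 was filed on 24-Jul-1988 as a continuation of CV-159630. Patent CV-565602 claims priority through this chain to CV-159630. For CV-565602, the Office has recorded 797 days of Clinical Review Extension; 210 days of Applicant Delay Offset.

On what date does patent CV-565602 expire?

2010-10-02

Earliest priority filing: 22 February 1987.
Base term: 22 February 1987 + 22 years → 22 February 2009.
Clinical Review Extension: +797 days → 30 April 2011.
Applicant Delay Offset: −210 days → 2 October 2010.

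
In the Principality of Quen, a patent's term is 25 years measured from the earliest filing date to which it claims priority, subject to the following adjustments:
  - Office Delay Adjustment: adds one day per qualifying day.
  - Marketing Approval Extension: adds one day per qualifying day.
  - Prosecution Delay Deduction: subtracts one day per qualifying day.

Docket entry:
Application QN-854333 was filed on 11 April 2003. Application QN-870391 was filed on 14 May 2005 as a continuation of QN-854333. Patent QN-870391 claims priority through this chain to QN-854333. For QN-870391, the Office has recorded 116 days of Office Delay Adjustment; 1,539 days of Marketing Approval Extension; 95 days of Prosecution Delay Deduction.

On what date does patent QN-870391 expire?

Earliest priority filing: 11 April 2003.
Base term: 11 April 2003 + 25 years → 11 April 2028.
Office Delay Adjustment: +116 days → 5 August 2028.
Marketing Approval Extension: +1539 days → 22 October 2032.
Prosecution Delay Deduction: −95 days → 19 July 2032.

2032-07-19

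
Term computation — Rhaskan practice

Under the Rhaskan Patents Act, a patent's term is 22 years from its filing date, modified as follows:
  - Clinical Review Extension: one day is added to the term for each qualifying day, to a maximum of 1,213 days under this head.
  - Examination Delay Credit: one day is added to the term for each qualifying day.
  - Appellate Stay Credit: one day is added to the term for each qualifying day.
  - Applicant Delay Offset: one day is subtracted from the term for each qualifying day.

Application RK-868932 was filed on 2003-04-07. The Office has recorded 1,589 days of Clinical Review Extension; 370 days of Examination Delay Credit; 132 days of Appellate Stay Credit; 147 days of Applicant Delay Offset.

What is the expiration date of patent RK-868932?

2029-07-23

Base term: filing date + 22 years → 7 April 2025.
Clinical Review Extension: 1589 days claimed exceeds the 1213-day cap, so +1213 days → 2 August 2028.
Examination Delay Credit: +370 days → 7 August 2029.
Appellate Stay Credit: +132 days → 17 December 2029.
Applicant Delay Offset: −147 days → 23 July 2029.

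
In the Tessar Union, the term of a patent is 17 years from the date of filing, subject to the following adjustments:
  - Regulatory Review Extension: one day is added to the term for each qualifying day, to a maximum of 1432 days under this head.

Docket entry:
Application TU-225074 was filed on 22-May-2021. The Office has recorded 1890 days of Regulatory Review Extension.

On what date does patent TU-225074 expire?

April 23, 2042

Base term: filing date + 17 years → 22 May 2038.
Regulatory Review Extension: 1890 days claimed exceeds the 1432-day cap, so +1432 days → 23 April 2042.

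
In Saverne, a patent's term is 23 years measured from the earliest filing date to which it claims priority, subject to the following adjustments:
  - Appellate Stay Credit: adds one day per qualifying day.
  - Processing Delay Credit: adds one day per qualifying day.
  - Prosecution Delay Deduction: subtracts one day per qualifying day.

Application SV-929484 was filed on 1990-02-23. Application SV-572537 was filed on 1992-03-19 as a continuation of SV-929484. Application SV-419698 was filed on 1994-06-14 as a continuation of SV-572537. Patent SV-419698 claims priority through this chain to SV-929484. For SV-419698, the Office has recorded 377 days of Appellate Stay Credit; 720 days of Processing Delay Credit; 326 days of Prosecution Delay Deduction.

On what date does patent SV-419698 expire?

Earliest priority filing: 23 February 1990.
Base term: 23 February 1990 + 23 years → 23 February 2013.
Appellate Stay Credit: +377 days → 7 March 2014.
Processing Delay Credit: +720 days → 25 February 2016.
Prosecution Delay Deduction: −326 days → 5 April 2015.

2015-04-05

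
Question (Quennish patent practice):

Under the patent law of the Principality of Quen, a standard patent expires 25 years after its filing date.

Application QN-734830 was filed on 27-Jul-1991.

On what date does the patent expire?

Filing date + 25 years → 27 July 2016.

2016-07-27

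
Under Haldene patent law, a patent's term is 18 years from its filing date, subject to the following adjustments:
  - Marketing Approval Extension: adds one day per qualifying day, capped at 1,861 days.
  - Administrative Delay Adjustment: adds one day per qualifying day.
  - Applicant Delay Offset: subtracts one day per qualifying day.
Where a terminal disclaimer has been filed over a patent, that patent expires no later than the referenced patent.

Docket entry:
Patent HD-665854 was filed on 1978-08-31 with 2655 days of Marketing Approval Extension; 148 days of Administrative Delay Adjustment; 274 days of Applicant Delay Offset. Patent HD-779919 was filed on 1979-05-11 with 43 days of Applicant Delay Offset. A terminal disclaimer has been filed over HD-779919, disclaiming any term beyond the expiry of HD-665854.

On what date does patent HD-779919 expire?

Natural term of HD-779919:
  Base: filing + 18 years → 11 May 1997.
  Applicant Delay Offset: −43 days → 29 March 1997.
Expiry of referenced patent HD-665854:
  Base: filing + 18 years → 31 August 1996.
  Marketing Approval Extension: 2655 days claimed exceeds the 1861-day cap, so +1861 days → 5 October 2001.
  Administrative Delay Adjustment: +148 days → 2 March 2002.
  Applicant Delay Offset: −274 days → 1 June 2001.
Terminal disclaimer: HD-779919 expires on the earlier of 29 March 1997 and 1 June 2001.

1997-03-29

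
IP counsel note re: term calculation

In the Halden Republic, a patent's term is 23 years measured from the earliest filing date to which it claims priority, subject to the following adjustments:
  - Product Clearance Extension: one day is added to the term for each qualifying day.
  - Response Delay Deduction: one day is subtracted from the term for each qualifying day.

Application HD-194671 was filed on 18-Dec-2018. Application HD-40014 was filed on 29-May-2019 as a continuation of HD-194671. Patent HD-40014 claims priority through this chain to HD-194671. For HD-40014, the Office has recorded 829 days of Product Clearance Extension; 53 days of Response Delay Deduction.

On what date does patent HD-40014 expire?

Earliest priority filing: 18 December 2018.
Base term: 18 December 2018 + 23 years → 18 December 2041.
Product Clearance Extension: +829 days → 26 March 2044.
Response Delay Deduction: −53 days → 2 February 2044.

2044-02-02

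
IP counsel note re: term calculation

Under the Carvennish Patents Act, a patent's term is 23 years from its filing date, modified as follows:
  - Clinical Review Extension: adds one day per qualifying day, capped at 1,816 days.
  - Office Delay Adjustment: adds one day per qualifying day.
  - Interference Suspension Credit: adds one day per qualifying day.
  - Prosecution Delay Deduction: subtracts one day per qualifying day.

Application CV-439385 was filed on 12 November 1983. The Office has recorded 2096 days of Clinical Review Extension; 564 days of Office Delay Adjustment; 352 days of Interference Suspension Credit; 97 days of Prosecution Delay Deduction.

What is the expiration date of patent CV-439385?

2014-01-29

Base term: filing date + 23 years → 12 November 2006.
Clinical Review Extension: 2096 days claimed exceeds the 1816-day cap, so +1816 days → 2 November 2011.
Office Delay Adjustment: +564 days → 19 May 2013.
Interference Suspension Credit: +352 days → 6 May 2014.
Prosecution Delay Deduction: −97 days → 29 January 2014.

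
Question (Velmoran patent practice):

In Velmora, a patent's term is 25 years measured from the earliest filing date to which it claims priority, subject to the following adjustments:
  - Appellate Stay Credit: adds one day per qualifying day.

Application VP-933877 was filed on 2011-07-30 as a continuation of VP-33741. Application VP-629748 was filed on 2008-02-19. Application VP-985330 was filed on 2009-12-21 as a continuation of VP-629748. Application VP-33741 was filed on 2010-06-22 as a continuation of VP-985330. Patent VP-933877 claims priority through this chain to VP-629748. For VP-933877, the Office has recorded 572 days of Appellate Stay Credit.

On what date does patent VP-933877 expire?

Earliest priority filing: 19 February 2008.
Base term: 19 February 2008 + 25 years → 19 February 2033.
Appellate Stay Credit: +572 days → 14 September 2034.

September 14, 2034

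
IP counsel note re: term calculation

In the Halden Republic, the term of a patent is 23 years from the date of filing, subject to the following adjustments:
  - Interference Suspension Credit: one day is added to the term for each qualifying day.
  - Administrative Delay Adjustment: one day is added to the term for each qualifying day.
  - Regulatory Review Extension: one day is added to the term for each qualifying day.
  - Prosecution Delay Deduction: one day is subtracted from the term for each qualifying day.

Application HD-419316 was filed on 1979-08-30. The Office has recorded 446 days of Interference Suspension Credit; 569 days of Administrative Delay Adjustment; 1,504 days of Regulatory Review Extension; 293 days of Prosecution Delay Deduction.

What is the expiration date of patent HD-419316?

Base term: filing date + 23 years → 30 August 2002.
Interference Suspension Credit: +446 days → 19 November 2003.
Administrative Delay Adjustment: +569 days → 10 June 2005.
Regulatory Review Extension: +1504 days → 23 July 2009.
Prosecution Delay Deduction: −293 days → 3 October 2008.

October 3, 2008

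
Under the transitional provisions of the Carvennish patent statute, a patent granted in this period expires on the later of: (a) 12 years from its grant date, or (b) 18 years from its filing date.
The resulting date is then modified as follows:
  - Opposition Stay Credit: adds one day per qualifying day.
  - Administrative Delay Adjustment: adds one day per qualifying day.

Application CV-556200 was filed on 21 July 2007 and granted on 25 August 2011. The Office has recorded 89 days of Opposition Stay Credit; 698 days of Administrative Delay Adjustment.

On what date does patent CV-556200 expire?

2027-09-16

(a) grant + 12 years → 25 August 2023.
(b) filing + 18 years → 21 July 2025.
Later of the two: 21 July 2025.
Opposition Stay Credit: +89 days → 18 October 2025.
Administrative Delay Adjustment: +698 days → 16 September 2027.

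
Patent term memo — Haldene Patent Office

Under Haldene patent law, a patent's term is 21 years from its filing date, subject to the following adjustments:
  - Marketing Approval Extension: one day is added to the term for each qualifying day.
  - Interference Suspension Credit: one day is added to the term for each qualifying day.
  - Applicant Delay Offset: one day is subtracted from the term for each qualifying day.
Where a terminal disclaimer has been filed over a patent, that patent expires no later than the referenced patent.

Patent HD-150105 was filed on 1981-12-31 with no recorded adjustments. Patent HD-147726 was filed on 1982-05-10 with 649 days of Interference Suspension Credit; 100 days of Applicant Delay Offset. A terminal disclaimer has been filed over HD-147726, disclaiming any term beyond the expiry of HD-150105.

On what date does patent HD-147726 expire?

Natural term of HD-147726:
  Base: filing + 21 years → 10 May 2003.
  Interference Suspension Credit: +649 days → 17 February 2005.
  Applicant Delay Offset: −100 days → 9 November 2004.
Expiry of referenced patent HD-150105:
  Base: filing + 21 years → 31 December 2002.
Terminal disclaimer: HD-147726 expires on the earlier of 9 November 2004 and 31 December 2002.

2002-12-31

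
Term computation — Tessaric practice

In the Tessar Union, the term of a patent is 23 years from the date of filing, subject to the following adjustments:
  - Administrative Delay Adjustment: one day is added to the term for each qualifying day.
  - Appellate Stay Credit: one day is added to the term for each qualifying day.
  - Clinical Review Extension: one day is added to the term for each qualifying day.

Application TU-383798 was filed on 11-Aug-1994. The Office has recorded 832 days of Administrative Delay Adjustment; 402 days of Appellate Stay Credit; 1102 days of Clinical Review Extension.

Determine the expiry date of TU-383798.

January 3, 2024

Base term: filing date + 23 years → 11 August 2017.
Administrative Delay Adjustment: +832 days → 21 November 2019.
Appellate Stay Credit: +402 days → 27 December 2020.
Clinical Review Extension: +1102 days → 3 January 2024.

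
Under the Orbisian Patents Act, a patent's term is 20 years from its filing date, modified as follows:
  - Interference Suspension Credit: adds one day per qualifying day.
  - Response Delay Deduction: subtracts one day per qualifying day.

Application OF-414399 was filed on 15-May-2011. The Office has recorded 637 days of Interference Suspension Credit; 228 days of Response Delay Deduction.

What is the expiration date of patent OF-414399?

June 27, 2032

Base term: filing date + 20 years → 15 May 2031.
Interference Suspension Credit: +637 days → 10 February 2033.
Response Delay Deduction: −228 days → 27 June 2032.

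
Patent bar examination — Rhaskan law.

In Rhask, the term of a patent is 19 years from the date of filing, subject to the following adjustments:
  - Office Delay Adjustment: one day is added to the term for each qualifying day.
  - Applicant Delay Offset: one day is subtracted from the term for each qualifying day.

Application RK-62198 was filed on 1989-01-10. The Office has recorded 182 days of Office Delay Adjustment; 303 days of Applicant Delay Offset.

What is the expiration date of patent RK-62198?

Base term: filing date + 19 years → 10 January 2008.
Office Delay Adjustment: +182 days → 10 July 2008.
Applicant Delay Offset: −303 days → 11 September 2007.

2007-09-11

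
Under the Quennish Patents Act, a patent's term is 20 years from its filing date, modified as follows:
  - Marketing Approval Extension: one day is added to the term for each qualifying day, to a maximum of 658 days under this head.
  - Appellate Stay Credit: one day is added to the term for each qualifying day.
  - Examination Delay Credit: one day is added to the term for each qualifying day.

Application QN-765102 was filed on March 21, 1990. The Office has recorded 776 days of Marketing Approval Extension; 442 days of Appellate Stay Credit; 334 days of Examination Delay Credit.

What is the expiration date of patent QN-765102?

2014-02-22

Base term: filing date + 20 years → 21 March 2010.
Marketing Approval Extension: 776 days claimed exceeds the 658-day cap, so +658 days → 8 January 2012.
Appellate Stay Credit: +442 days → 25 March 2013.
Examination Delay Credit: +334 days → 22 February 2014.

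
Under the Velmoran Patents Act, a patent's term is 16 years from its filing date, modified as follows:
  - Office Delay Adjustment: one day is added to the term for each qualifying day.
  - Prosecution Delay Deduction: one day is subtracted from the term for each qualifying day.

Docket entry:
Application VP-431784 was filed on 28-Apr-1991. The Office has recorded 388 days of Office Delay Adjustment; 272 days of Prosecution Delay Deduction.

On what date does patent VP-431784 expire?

2007-08-22

Base term: filing date + 16 years → 28 April 2007.
Office Delay Adjustment: +388 days → 20 May 2008.
Prosecution Delay Deduction: −272 days → 22 August 2007.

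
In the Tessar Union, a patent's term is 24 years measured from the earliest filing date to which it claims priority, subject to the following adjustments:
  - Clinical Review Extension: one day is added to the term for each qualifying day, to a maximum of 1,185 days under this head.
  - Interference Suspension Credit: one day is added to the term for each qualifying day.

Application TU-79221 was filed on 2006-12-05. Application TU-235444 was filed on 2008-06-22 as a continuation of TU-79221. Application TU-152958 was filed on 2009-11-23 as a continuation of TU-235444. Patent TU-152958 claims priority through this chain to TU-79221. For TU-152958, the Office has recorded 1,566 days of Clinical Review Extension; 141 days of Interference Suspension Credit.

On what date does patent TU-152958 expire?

July 23, 2034

Earliest priority filing: 5 December 2006.
Base term: 5 December 2006 + 24 years → 5 December 2030.
Clinical Review Extension: 1566 days claimed exceeds the 1185-day cap, so +1185 days → 4 March 2034.
Interference Suspension Credit: +141 days → 23 July 2034.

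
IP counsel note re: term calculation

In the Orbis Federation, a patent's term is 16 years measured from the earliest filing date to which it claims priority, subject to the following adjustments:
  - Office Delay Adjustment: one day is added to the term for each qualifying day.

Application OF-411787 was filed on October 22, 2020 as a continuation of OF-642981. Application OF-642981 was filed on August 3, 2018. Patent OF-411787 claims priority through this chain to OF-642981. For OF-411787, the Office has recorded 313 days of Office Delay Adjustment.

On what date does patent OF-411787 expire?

Earliest priority filing: 3 August 2018.
Base term: 3 August 2018 + 16 years → 3 August 2034.
Office Delay Adjustment: +313 days → 12 June 2035.

June 12, 2035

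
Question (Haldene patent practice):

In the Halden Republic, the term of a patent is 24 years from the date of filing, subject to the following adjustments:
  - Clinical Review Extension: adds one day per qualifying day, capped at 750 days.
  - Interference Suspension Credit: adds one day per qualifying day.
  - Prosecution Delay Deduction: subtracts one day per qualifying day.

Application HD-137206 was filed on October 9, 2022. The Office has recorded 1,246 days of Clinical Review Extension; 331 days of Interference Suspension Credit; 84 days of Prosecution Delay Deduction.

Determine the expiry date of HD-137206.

2049-07-02

Base term: filing date + 24 years → 9 October 2046.
Clinical Review Extension: 1246 days claimed exceeds the 750-day cap, so +750 days → 28 October 2048.
Interference Suspension Credit: +331 days → 24 September 2049.
Prosecution Delay Deduction: −84 days → 2 July 2049.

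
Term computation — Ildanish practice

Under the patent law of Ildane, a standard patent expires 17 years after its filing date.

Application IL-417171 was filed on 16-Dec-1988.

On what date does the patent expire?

December 16, 2005

Filing date + 17 years → 16 December 2005.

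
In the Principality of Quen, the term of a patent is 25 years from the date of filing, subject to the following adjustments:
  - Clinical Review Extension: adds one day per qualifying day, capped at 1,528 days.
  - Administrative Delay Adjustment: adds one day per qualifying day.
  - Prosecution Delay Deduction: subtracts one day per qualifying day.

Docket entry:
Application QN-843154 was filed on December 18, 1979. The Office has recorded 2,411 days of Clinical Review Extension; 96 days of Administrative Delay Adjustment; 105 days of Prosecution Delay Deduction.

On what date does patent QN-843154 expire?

Base term: filing date + 25 years → 18 December 2004.
Clinical Review Extension: 2411 days claimed exceeds the 1528-day cap, so +1528 days → 23 February 2009.
Administrative Delay Adjustment: +96 days → 30 May 2009.
Prosecution Delay Deduction: −105 days → 14 February 2009.

2009-02-14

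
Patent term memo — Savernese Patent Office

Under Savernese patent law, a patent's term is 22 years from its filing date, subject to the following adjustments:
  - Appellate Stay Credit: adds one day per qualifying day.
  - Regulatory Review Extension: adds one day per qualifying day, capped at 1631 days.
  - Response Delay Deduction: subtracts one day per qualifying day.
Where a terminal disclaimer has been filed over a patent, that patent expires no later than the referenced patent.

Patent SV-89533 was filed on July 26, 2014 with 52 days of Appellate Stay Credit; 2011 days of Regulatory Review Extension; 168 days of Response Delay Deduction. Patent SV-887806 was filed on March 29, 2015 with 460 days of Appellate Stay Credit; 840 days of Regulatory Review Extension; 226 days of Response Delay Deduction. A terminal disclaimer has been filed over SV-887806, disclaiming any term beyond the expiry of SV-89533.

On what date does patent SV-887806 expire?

March 7, 2040

Natural term of SV-887806:
  Base: filing + 22 years → 29 March 2037.
  Appellate Stay Credit: +460 days → 2 July 2038.
  Regulatory Review Extension: 840 days (within the 1631-day cap) → +840 days → 19 October 2040.
  Response Delay Deduction: −226 days → 7 March 2040.
Expiry of referenced patent SV-89533:
  Base: filing + 22 years → 26 July 2036.
  Appellate Stay Credit: +52 days → 16 September 2036.
  Regulatory Review Extension: 2011 days claimed exceeds the 1631-day cap, so +1631 days → 5 March 2041.
  Response Delay Deduction: −168 days → 18 September 2040.
Terminal disclaimer: SV-887806 expires on the earlier of 7 March 2040 and 18 September 2040.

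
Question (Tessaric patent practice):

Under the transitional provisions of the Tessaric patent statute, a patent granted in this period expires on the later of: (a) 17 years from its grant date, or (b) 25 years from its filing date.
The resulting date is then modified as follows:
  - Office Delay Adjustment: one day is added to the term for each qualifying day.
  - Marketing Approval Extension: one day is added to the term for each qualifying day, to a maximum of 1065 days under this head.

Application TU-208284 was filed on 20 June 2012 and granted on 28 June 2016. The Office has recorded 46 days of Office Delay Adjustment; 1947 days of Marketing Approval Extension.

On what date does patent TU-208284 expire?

(a) grant + 17 years → 28 June 2033.
(b) filing + 25 years → 20 June 2037.
Later of the two: 20 June 2037.
Office Delay Adjustment: +46 days → 5 August 2037.
Marketing Approval Extension: 1947 days claimed exceeds the 1065-day cap, so +1065 days → 5 July 2040.

July 5, 2040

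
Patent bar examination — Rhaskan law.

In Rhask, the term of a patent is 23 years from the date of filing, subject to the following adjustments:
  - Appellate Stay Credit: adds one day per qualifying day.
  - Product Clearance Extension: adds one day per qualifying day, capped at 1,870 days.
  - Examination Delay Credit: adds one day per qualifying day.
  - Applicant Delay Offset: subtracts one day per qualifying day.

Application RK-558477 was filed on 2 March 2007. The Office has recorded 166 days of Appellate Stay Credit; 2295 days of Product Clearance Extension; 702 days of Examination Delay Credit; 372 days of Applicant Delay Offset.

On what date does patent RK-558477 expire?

2036-08-23

Base term: filing date + 23 years → 2 March 2030.
Appellate Stay Credit: +166 days → 15 August 2030.
Product Clearance Extension: 2295 days claimed exceeds the 1870-day cap, so +1870 days → 28 September 2035.
Examination Delay Credit: +702 days → 30 August 2037.
Applicant Delay Offset: −372 days → 23 August 2036.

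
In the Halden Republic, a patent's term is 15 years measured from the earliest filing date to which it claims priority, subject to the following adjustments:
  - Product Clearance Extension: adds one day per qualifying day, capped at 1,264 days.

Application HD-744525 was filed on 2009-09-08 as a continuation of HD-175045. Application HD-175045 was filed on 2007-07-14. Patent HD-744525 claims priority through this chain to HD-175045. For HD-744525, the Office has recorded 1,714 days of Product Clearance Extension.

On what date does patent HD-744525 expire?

December 29, 2025

Earliest priority filing: 14 July 2007.
Base term: 14 July 2007 + 15 years → 14 July 2022.
Product Clearance Extension: 1714 days claimed exceeds the 1264-day cap, so +1264 days → 29 December 2025.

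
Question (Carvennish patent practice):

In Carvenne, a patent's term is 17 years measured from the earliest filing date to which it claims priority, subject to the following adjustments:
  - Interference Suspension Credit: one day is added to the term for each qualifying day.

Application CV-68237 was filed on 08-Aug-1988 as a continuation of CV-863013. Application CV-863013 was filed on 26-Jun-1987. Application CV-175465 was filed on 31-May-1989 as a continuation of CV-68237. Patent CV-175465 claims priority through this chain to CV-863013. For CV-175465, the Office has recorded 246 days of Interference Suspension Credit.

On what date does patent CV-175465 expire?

Earliest priority filing: 26 June 1987.
Base term: 26 June 1987 + 17 years → 26 June 2004.
Interference Suspension Credit: +246 days → 27 February 2005.

2005-02-27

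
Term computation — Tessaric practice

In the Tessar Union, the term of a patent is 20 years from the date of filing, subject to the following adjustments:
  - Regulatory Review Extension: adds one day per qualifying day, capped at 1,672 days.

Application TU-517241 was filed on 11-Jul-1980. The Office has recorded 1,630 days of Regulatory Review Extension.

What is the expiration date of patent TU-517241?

Base term: filing date + 20 years → 11 July 2000.
Regulatory Review Extension: 1630 days (within the 1672-day cap) → +1630 days → 27 December 2004.

December 27, 2004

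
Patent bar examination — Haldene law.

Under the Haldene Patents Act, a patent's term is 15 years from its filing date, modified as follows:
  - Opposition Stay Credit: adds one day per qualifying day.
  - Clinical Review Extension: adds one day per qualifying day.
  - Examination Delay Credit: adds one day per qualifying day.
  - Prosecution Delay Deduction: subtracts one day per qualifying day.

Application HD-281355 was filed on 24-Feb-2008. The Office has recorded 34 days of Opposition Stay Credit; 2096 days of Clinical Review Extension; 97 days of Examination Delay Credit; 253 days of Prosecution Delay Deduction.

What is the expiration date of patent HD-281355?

Base term: filing date + 15 years → 24 February 2023.
Opposition Stay Credit: +34 days → 30 March 2023.
Clinical Review Extension: +2096 days → 24 December 2028.
Examination Delay Credit: +97 days → 31 March 2029.
Prosecution Delay Deduction: −253 days → 21 July 2028.

2028-07-21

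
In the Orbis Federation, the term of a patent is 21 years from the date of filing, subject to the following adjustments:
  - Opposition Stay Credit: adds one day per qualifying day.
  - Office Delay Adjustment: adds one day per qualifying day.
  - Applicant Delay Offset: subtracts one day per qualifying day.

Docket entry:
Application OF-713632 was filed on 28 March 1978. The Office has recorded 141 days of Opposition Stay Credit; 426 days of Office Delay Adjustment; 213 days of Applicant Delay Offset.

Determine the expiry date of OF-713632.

Base term: filing date + 21 years → 28 March 1999.
Opposition Stay Credit: +141 days → 16 August 1999.
Office Delay Adjustment: +426 days → 15 October 2000.
Applicant Delay Offset: −213 days → 16 March 2000.

2000-03-16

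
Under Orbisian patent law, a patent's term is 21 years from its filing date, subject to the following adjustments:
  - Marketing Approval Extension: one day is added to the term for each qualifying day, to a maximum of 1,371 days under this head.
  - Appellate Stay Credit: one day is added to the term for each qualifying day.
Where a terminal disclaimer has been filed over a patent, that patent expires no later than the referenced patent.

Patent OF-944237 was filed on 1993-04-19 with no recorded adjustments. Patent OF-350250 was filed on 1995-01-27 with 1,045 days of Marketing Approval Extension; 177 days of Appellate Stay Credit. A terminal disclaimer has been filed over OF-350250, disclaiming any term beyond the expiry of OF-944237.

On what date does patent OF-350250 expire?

2014-04-19

Natural term of OF-350250:
  Base: filing + 21 years → 27 January 2016.
  Marketing Approval Extension: 1045 days (within the 1371-day cap) → +1045 days → 7 December 2018.
  Appellate Stay Credit: +177 days → 2 June 2019.
Expiry of referenced patent OF-944237:
  Base: filing + 21 years → 19 April 2014.
Terminal disclaimer: OF-350250 expires on the earlier of 2 June 2019 and 19 April 2014.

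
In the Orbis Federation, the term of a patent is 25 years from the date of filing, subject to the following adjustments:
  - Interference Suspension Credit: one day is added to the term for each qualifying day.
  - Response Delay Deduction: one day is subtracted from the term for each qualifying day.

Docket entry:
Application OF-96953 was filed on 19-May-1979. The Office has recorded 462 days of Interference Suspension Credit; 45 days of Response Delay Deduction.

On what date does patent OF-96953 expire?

Base term: filing date + 25 years → 19 May 2004.
Interference Suspension Credit: +462 days → 24 August 2005.
Response Delay Deduction: −45 days → 10 July 2005.

July 10, 2005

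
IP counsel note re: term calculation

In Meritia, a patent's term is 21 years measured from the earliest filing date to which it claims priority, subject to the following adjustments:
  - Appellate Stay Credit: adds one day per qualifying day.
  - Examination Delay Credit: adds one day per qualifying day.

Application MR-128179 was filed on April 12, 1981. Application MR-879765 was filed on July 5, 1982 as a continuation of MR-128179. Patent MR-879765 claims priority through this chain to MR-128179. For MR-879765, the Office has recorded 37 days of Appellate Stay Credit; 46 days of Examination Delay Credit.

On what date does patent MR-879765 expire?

July 4, 2002

Earliest priority filing: 12 April 1981.
Base term: 12 April 1981 + 21 years → 12 April 2002.
Appellate Stay Credit: +37 days → 19 May 2002.
Examination Delay Credit: +46 days → 4 July 2002.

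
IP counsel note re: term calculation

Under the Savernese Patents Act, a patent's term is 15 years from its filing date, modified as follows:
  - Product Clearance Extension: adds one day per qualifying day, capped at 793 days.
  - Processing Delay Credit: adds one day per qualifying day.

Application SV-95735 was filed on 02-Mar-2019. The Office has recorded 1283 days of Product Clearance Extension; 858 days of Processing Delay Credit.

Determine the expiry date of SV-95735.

Base term: filing date + 15 years → 2 March 2034.
Product Clearance Extension: 1283 days claimed exceeds the 793-day cap, so +793 days → 3 May 2036.
Processing Delay Credit: +858 days → 8 September 2038.

2038-09-08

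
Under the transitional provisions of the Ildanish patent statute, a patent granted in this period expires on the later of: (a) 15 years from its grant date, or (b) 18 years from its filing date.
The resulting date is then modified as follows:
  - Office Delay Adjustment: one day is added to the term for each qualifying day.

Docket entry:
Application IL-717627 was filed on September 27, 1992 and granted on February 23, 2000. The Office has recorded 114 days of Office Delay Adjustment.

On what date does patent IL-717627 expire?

(a) grant + 15 years → 23 February 2015.
(b) filing + 18 years → 27 September 2010.
Later of the two: 23 February 2015.
Office Delay Adjustment: +114 days → 17 June 2015.

2015-06-17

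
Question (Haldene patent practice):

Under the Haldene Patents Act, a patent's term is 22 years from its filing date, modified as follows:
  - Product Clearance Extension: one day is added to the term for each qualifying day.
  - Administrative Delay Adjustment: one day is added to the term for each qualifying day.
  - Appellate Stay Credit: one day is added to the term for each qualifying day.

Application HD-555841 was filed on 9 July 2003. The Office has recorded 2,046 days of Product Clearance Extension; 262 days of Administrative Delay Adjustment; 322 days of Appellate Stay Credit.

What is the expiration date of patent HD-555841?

Base term: filing date + 22 years → 9 July 2025.
Product Clearance Extension: +2046 days → 14 February 2031.
Administrative Delay Adjustment: +262 days → 3 November 2031.
Appellate Stay Credit: +322 days → 20 September 2032.

2032-09-20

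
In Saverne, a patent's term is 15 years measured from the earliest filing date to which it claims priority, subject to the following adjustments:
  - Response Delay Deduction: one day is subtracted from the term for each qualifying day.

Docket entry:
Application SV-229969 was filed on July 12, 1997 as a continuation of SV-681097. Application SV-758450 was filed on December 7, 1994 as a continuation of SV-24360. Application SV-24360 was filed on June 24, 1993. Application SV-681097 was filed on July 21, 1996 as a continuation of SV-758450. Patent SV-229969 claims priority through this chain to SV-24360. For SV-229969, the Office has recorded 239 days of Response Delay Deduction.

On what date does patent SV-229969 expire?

2007-10-29

Earliest priority filing: 24 June 1993.
Base term: 24 June 1993 + 15 years → 24 June 2008.
Response Delay Deduction: −239 days → 29 October 2007.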